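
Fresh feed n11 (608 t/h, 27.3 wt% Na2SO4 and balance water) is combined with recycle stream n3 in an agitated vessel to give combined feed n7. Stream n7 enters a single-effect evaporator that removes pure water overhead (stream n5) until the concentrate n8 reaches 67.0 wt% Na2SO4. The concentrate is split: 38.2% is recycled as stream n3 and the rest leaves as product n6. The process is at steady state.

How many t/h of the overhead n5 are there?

360.3 t/h

Overall Na2SO4 balance (none leaves overhead): Na2SO4 in fresh feed = Na2SO4 in product, i.e. 608×0.273 = (1−0.382)·n8·0.670.
n8 = 165.98/(0.670×0.618) = 400.87 t/h.
Recycle n3 = 0.382×400.87 = 153.13 t/h.
Combined feed n7 = 608 + 153.13 = 761.13 t/h.
Overhead n5 = n7 − n8 = 761.13 − 400.87 = 360.26 t/h.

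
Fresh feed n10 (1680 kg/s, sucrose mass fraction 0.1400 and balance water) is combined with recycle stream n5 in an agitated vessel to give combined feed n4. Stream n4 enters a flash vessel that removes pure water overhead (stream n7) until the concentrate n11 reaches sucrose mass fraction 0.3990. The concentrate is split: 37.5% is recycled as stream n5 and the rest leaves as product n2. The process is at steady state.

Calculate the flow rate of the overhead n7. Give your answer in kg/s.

1091 kg/s

Overall sucrose balance (none leaves overhead): sucrose in fresh feed = sucrose in product, i.e. 1680×0.140 = (1−0.375)·n11·0.399.
n11 = 235.2/(0.399×0.625) = 943.16 kg/s.
Recycle n5 = 0.375×943.16 = 353.68 kg/s.
Combined feed n4 = 1680 + 353.68 = 2033.7 kg/s.
Overhead n7 = n4 − n11 = 2033.7 − 943.16 = 1090.5 kg/s.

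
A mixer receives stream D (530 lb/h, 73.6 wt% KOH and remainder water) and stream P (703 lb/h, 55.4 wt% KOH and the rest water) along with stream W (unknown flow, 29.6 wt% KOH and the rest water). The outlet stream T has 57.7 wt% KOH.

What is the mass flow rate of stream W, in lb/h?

242.4 lb/h

Let W be the unknown flow. Total out = 1233 + W.
KOH balance: 779.54 + 0.296·W = 0.577·(1233 + W)
(0.296 − 0.577)·W = 0.577×1233 − 779.54 = -68.101
W = -68.101 / -0.281 = 242.35 lb/h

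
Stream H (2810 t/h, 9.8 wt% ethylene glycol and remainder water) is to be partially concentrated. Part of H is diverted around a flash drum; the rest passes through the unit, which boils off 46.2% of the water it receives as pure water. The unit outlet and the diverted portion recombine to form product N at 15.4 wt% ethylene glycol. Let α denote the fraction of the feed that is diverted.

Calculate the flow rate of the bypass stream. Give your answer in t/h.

358 t/h

All 2810×0.098 = 275.38 t/h of ethylene glycol reaches N, so N = 275.38/0.154 = 1788.2 t/h and vapour = 1021.8 t/h.
The evaporator receives (1−α)·2810 of feed at 0.902 water and removes 0.462 of that water:
0.462×0.902×(1−α)×2810 = 1021.8
(1−α) = 1021.8/1171 = 0.8726;  α = 0.1274.
Bypass flow = 0.1274×2810 = 357.97 t/h.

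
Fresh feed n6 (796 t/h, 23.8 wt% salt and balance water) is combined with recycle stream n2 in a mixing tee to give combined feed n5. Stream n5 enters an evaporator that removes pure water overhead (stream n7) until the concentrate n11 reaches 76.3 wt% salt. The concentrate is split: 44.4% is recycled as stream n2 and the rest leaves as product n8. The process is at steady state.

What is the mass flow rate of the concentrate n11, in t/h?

Overall salt balance (none leaves overhead): salt in fresh feed = salt in product, i.e. 796×0.238 = (1−0.444)·n11·0.763.
n11 = 189.45/(0.763×0.556) = 446.57 t/h.

446.6 t/h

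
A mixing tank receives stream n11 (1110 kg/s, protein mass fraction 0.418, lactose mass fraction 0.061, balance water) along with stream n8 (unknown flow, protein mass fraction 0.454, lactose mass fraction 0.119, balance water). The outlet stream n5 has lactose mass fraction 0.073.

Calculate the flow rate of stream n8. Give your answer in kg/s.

289.6 kg/s

Let n8 be the unknown flow. Total out = 1110 + n8.
lactose balance: 67.71 + 0.119·n8 = 0.073·(1110 + n8)
(0.119 − 0.073)·n8 = 0.073×1110 − 67.71 = 13.32
n8 = 13.32 / 0.046 = 289.57 kg/s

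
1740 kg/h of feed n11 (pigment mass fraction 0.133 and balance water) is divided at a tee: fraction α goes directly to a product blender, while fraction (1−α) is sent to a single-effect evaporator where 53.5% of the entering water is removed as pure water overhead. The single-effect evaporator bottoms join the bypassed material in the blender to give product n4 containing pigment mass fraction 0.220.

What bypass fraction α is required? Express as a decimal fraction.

0.147

All 1740×0.133 = 231.42 kg/h of pigment reaches n4, so n4 = 231.42/0.220 = 1051.9 kg/h and vapour = 688.09 kg/h.
The evaporator receives (1−α)·1740 of feed at 0.867 water and removes 0.535 of that water:
0.535×0.867×(1−α)×1740 = 688.09
(1−α) = 688.09/807.09 = 0.8526;  α = 0.1474.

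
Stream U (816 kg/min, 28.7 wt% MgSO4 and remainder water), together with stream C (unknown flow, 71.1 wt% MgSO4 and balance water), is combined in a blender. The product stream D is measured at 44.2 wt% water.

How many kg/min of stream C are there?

Let C be the unknown flow. Total out = 816 + C.
water balance: 581.81 + 0.289·C = 0.442·(816 + C)
(0.289 − 0.442)·C = 0.442×816 − 581.81 = -221.14
C = -221.14 / -0.153 = 1445.3 kg/min

1445 kg/min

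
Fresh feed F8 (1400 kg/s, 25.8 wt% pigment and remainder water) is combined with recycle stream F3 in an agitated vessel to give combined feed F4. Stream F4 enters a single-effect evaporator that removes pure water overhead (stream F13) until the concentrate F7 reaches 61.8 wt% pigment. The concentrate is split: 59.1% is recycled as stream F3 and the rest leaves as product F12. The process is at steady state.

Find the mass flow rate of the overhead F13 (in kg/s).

815.5 kg/s

Overall pigment balance (none leaves overhead): pigment in fresh feed = pigment in product, i.e. 1400×0.258 = (1−0.591)·F7·0.618.
F7 = 361.2/(0.618×0.409) = 1429 kg/s.
Recycle F3 = 0.591×1429 = 844.55 kg/s.
Combined feed F4 = 1400 + 844.55 = 2244.5 kg/s.
Overhead F13 = F4 − F7 = 2244.5 − 1429 = 815.53 kg/s.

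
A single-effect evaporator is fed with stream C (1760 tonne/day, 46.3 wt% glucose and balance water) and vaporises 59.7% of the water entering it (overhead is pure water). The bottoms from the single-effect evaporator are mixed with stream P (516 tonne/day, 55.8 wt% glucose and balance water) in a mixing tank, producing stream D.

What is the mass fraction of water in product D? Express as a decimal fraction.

Vapour removed = 0.597×0.537×1760 = 564.24 tonne/day; concentrate = 1195.8 tonne/day.
water reaching the mixer = 380.88 (from concentrate) + 516×0.442 = 608.96 tonne/day.
Product flow = 1195.8 + 516 = 1711.8 tonne/day; water fraction = 0.356.

0.356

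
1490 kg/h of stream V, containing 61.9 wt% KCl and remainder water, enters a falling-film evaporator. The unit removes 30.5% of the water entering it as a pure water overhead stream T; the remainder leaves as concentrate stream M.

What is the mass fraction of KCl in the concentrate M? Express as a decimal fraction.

KCl is not removed: 1490×0.619 = 922.31 kg/h of KCl enters M.
water entering = 1490×0.381 = 567.69 kg/h; overhead removed = 0.305×567.69 = 173.15 kg/h.
Concentrate = 1490 − 173.15 = 1316.9 kg/h.
Mass fraction = 922.31/1316.9 = 0.700.

0.700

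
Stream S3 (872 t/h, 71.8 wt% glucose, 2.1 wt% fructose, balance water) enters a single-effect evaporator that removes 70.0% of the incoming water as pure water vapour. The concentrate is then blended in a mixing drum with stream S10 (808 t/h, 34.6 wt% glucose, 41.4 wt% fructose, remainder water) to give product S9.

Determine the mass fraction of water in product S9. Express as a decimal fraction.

Vapour removed = 0.700×0.261×872 = 159.31 t/h; concentrate = 712.69 t/h.
water reaching the mixer = 68.278 (from concentrate) + 808×0.240 = 262.2 t/h.
Product flow = 712.69 + 808 = 1520.7 t/h; water fraction = 0.172.

0.172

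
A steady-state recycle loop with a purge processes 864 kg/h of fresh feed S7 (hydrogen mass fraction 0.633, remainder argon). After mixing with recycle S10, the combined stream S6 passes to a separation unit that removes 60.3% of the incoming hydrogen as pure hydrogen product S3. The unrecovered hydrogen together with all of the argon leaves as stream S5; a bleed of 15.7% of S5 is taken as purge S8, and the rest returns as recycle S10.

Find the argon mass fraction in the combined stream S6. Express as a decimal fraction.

0.711

argon enters only via S7 and leaves only via the purge: 864×0.367 = 0.157×(argon in S5), and the separation unit passes all argon, so argon in S6 = argon in S5 = 2019.7 kg/h.
hydrogen in S6: m_A = 864×0.633 + (1−0.157)·(1−0.603)·m_A, so m_A = 546.91/0.6653 = 822.02 kg/h.
S6 = 822.02 + 2019.7 = 2841.7 kg/h.
argon fraction in S6 = 2019.7/2841.7 = 0.711.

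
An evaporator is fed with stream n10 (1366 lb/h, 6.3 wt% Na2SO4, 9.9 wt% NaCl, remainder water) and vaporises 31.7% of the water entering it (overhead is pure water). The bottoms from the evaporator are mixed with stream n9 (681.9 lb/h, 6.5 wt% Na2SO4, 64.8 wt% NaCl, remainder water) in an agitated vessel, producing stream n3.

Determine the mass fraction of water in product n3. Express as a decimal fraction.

0.580

Vapour removed = 0.317×0.838×1366 = 362.87 lb/h; concentrate = 1003.1 lb/h.
water reaching the mixer = 781.84 (from concentrate) + 681.9×0.287 = 977.54 lb/h.
Product flow = 1003.1 + 681.9 = 1685 lb/h; water fraction = 0.580.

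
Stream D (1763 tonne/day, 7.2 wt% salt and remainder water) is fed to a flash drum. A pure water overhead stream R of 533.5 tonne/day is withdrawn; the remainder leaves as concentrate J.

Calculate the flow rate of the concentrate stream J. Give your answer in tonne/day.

1230 tonne/day

Concentrate = 1763 − 533.5 = 1229.5 tonne/day.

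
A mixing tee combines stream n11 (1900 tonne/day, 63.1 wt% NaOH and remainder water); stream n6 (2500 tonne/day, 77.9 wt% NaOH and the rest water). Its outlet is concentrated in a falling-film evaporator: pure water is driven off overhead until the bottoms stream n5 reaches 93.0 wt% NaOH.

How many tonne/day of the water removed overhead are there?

NaOH entering = 1900×0.631 + 2500×0.779 = 3146.4 tonne/day.
All NaOH reports to n5, so n5 = 3146.4/0.930 = 3383.2 tonne/day.
Total feed = 4400 tonne/day; overhead = 4400 − 3383.2 = 1016.8 tonne/day.

1017 tonne/day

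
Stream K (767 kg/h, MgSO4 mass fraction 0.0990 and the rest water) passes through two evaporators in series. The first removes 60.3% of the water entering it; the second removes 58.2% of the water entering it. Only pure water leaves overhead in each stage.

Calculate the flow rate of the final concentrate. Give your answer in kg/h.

water in feed = 767×0.901 = 691.07 kg/h.
After stage 1: water left = (1−0.603)×691.07 = 274.35; stream total = 350.29 kg/h.
After stage 2: water left = (1−0.582)×274.35 = 114.68; final concentrate = 190.61 kg/h.

190.6 kg/h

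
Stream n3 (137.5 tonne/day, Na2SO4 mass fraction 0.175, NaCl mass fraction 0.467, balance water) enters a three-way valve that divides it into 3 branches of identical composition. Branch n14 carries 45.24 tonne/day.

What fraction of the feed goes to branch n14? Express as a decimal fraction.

Fraction to n14 = 45.24/137.5 = 0.3290.

0.329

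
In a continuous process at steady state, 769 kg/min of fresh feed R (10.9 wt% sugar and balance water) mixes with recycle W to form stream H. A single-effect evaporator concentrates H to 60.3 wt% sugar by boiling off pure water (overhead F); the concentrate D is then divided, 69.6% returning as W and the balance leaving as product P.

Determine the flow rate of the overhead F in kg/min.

630 kg/min

Overall sugar balance (none leaves overhead): sugar in fresh feed = sugar in product, i.e. 769×0.109 = (1−0.696)·D·0.603.
D = 83.821/(0.603×0.304) = 457.26 kg/min.
Recycle W = 0.696×457.26 = 318.25 kg/min.
Combined feed H = 769 + 318.25 = 1087.3 kg/min.
Overhead F = H − D = 1087.3 − 457.26 = 629.99 kg/min.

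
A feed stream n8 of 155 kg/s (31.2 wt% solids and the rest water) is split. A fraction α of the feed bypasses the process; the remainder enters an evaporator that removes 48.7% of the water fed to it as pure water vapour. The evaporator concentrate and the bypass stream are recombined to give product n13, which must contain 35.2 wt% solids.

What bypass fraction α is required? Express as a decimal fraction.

0.661

All 155×0.312 = 48.36 kg/s of solids reaches n13, so n13 = 48.36/0.352 = 137.39 kg/s and vapour = 17.614 kg/s.
The evaporator receives (1−α)·155 of feed at 0.688 water and removes 0.487 of that water:
0.487×0.688×(1−α)×155 = 17.614
(1−α) = 17.614/51.934 = 0.3392;  α = 0.6608.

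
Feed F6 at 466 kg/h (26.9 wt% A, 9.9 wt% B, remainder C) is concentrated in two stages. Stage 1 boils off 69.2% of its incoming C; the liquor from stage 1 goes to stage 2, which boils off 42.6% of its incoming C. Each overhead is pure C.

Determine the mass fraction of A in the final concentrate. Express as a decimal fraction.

0.561

C in feed = 466×0.632 = 294.51 kg/h.
After stage 1: C left = (1−0.692)×294.51 = 90.71; stream total = 262.2 kg/h.
After stage 2: C left = (1−0.426)×90.71 = 52.067; final concentrate = 223.56 kg/h.
A fraction = 125.35/223.56 = 0.561.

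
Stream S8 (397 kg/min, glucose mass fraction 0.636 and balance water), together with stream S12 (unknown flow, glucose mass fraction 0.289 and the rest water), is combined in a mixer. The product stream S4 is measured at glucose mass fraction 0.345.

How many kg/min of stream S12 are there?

Let S12 be the unknown flow. Total out = 397 + S12.
glucose balance: 252.49 + 0.289·S12 = 0.345·(397 + S12)
(0.289 − 0.345)·S12 = 0.345×397 − 252.49 = -115.53
S12 = -115.53 / -0.056 = 2063 kg/min

2063 kg/min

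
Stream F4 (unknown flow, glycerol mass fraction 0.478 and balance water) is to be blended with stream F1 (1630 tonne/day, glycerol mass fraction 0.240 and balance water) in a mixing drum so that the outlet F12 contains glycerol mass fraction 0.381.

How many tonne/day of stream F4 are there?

2369 tonne/day

Let F4 be the unknown flow. Total out = 1630 + F4.
glycerol balance: 391.2 + 0.478·F4 = 0.381·(1630 + F4)
(0.478 − 0.381)·F4 = 0.381×1630 − 391.2 = 229.83
F4 = 229.83 / 0.097 = 2369.4 tonne/day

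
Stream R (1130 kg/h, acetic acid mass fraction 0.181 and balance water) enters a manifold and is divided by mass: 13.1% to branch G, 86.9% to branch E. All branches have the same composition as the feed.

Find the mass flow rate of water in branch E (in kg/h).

804.2 kg/h

Branch E total = 0.869×1130 = 981.97 kg/h.
water in E = 0.819×981.97 = 804.23 kg/h.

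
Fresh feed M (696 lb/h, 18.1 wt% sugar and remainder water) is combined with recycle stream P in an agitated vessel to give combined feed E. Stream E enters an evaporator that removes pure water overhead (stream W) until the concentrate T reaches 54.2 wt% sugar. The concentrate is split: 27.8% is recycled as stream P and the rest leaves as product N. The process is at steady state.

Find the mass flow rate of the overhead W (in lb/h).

463.6 lb/h

Overall sugar balance (none leaves overhead): sugar in fresh feed = sugar in product, i.e. 696×0.181 = (1−0.278)·T·0.542.
T = 125.98/(0.542×0.722) = 321.92 lb/h.
Recycle P = 0.278×321.92 = 89.494 lb/h.
Combined feed E = 696 + 89.494 = 785.49 lb/h.
Overhead W = E − T = 785.49 − 321.92 = 463.57 lb/h.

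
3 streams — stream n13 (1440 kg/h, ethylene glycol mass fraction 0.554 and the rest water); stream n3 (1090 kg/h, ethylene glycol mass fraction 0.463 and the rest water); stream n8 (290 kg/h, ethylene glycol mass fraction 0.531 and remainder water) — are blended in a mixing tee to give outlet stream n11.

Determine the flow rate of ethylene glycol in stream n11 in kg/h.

ethylene glycol out = ethylene glycol in = 1440×0.554 + 1090×0.463 + 290×0.531 = 1456.4 kg/h.

1456 kg/h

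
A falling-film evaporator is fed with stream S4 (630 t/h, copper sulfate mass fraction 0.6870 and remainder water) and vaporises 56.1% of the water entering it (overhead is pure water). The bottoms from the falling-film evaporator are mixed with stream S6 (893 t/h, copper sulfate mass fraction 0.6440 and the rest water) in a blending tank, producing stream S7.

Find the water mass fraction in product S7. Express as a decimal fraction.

0.2864

Vapour removed = 0.561×0.313×630 = 110.62 t/h; concentrate = 519.38 t/h.
water reaching the mixer = 86.566 (from concentrate) + 893×0.356 = 404.47 t/h.
Product flow = 519.38 + 893 = 1412.4 t/h; water fraction = 0.2864.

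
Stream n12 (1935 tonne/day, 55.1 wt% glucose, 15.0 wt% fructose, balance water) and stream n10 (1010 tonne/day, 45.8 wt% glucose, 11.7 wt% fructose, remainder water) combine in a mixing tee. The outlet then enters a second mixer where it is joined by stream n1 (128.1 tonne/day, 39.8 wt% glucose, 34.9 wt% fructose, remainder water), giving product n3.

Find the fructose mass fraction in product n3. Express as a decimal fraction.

0.1474

Overall, product flow = 3073.1 tonne/day.
fructose in = 1935×0.150 + 1010×0.117 + 128.1×0.349 = 453.13 tonne/day.
fructose fraction in n3 = 0.1474.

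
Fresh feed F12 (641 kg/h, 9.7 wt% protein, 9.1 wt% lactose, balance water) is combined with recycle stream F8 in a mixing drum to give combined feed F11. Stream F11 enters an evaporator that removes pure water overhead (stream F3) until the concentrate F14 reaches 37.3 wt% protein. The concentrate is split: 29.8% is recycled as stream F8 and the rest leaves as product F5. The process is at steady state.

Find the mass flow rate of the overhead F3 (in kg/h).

Overall protein balance (none leaves overhead): protein in fresh feed = protein in product, i.e. 641×0.097 = (1−0.298)·F14·0.373.
F14 = 62.177/(0.373×0.702) = 237.46 kg/h.
Recycle F8 = 0.298×237.46 = 70.762 kg/h.
Combined feed F11 = 641 + 70.762 = 711.76 kg/h.
Overhead F3 = F11 − F14 = 711.76 − 237.46 = 474.31 kg/h.

474.3 kg/h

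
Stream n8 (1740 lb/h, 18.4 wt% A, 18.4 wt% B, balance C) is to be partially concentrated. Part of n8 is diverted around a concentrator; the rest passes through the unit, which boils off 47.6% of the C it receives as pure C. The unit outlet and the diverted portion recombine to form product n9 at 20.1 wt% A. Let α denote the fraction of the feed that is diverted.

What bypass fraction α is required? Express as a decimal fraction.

All 1740×0.184 = 320.16 lb/h of A reaches n9, so n9 = 320.16/0.201 = 1592.8 lb/h and vapour = 147.16 lb/h.
The evaporator receives (1−α)·1740 of feed at 0.632 C and removes 0.476 of that C:
0.476×0.632×(1−α)×1740 = 147.16
(1−α) = 147.16/523.45 = 0.2811;  α = 0.7189.

0.719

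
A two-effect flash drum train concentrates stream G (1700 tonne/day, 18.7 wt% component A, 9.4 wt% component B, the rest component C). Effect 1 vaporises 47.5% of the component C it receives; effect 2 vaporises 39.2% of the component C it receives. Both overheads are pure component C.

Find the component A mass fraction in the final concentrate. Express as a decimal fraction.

component C in feed = 1700×0.719 = 1222.3 tonne/day.
After stage 1: component C left = (1−0.475)×1222.3 = 641.71; stream total = 1119.4 tonne/day.
After stage 2: component C left = (1−0.392)×641.71 = 390.16; final concentrate = 867.86 tonne/day.
component A fraction = 317.9/867.86 = 0.366.

0.366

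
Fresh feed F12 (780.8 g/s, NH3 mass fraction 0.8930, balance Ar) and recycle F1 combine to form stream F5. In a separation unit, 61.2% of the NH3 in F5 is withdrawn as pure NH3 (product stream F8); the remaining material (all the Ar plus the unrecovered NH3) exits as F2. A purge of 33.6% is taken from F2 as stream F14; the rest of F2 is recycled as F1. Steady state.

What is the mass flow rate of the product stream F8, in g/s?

574.8 g/s

NH3 in F5: m_A = 780.8×0.893 + (1−0.336)·(1−0.612)·m_A, so m_A = 697.25/0.7424 = 939.23 g/s.
Product F8 = 0.612×939.23 = 574.81 g/s.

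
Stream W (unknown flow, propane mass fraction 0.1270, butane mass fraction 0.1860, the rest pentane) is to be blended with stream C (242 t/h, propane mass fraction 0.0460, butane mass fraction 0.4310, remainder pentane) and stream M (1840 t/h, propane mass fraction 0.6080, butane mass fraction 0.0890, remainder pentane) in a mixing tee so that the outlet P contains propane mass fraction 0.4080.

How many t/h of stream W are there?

997.9 t/h

Let W be the unknown flow. Total out = 2082 + W.
propane balance: 1129.9 + 0.127·W = 0.408·(2082 + W)
(0.127 − 0.408)·W = 0.408×2082 − 1129.9 = -280.4
W = -280.4 / -0.281 = 997.85 t/h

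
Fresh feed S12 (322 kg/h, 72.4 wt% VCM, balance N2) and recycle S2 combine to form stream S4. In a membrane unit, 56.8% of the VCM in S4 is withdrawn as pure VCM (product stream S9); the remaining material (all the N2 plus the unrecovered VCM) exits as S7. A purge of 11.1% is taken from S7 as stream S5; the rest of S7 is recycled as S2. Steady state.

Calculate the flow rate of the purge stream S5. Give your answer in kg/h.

N2 enters only via S12 and leaves only via the purge: 322×0.276 = 0.111×(N2 in S7), and the membrane unit passes all N2, so N2 in S4 = N2 in S7 = 800.65 kg/h.
VCM in S4: m_A = 322×0.724 + (1−0.111)·(1−0.568)·m_A, so m_A = 233.13/0.6160 = 378.48 kg/h.
S7 = (1−0.568)×378.48 + 800.65 = 964.15 kg/h.
Purge S5 = 0.111×964.15 = 107.02 kg/h.

107 kg/h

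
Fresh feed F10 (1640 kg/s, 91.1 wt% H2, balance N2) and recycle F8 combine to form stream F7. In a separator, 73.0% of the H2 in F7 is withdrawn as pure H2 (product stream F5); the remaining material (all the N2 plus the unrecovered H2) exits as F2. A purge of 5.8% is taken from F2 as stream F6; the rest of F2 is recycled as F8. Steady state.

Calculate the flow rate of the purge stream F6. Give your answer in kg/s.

177.3 kg/s

N2 enters only via F10 and leaves only via the purge: 1640×0.089 = 0.058×(N2 in F2), and the separator passes all N2, so N2 in F7 = N2 in F2 = 2516.6 kg/s.
H2 in F7: m_A = 1640×0.911 + (1−0.058)·(1−0.730)·m_A, so m_A = 1494/0.7457 = 2003.6 kg/s.
F2 = (1−0.730)×2003.6 + 2516.6 = 3057.5 kg/s.
Purge F6 = 0.058×3057.5 = 177.34 kg/s.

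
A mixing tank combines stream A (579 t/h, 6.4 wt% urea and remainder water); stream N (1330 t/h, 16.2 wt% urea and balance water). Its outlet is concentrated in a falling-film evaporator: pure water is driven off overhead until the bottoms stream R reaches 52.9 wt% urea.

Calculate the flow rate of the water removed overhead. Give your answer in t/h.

urea entering = 579×0.064 + 1330×0.162 = 252.52 t/h.
All urea reports to R, so R = 252.52/0.529 = 477.35 t/h.
Total feed = 1909 t/h; overhead = 1909 − 477.35 = 1431.7 t/h.

1432 t/h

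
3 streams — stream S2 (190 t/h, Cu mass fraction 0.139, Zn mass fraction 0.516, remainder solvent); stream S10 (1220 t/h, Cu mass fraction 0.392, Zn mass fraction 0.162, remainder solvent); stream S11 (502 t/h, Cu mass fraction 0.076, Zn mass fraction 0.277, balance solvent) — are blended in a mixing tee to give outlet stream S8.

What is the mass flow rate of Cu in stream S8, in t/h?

542.8 t/h

Cu out = Cu in = 190×0.139 + 1220×0.392 + 502×0.076 = 542.8 t/h.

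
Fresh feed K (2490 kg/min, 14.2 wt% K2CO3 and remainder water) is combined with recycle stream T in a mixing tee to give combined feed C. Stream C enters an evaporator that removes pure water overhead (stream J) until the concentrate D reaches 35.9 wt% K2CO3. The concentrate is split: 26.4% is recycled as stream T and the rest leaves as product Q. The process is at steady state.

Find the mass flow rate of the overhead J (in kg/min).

Overall K2CO3 balance (none leaves overhead): K2CO3 in fresh feed = K2CO3 in product, i.e. 2490×0.142 = (1−0.264)·D·0.359.
D = 353.58/(0.359×0.736) = 1338.2 kg/min.
Recycle T = 0.264×1338.2 = 353.28 kg/min.
Combined feed C = 2490 + 353.28 = 2843.3 kg/min.
Overhead J = C − D = 2843.3 − 1338.2 = 1505.1 kg/min.

1505 kg/min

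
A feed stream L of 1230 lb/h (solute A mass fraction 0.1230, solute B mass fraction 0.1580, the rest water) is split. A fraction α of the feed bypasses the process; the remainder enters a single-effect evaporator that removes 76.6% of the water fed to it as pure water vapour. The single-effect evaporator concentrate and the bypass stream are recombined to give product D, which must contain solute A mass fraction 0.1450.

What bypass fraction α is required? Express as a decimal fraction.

All 1230×0.123 = 151.29 lb/h of solute A reaches D, so D = 151.29/0.145 = 1043.4 lb/h and vapour = 186.62 lb/h.
The evaporator receives (1−α)·1230 of feed at 0.719 water and removes 0.766 of that water:
0.766×0.719×(1−α)×1230 = 186.62
(1−α) = 186.62/677.43 = 0.2755;  α = 0.7245.

0.725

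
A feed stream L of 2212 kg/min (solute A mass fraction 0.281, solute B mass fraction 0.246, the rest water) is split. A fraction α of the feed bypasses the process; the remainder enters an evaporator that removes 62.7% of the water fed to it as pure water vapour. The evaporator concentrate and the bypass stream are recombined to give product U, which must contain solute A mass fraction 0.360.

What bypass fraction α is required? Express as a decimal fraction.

0.260

All 2212×0.281 = 621.57 kg/min of solute A reaches U, so U = 621.57/0.360 = 1726.6 kg/min and vapour = 485.41 kg/min.
The evaporator receives (1−α)·2212 of feed at 0.473 water and removes 0.627 of that water:
0.627×0.473×(1−α)×2212 = 485.41
(1−α) = 485.41/656.02 = 0.7399;  α = 0.2601.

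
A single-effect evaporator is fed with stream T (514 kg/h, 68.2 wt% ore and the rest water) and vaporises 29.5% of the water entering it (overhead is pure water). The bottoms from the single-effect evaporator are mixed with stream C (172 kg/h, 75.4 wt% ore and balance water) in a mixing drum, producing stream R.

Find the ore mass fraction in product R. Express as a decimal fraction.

Vapour removed = 0.295×0.318×514 = 48.218 kg/h; concentrate = 465.78 kg/h.
ore reaching the mixer = 350.55 (from concentrate) + 172×0.754 = 480.24 kg/h.
Product flow = 465.78 + 172 = 637.78 kg/h; ore fraction = 0.753.

0.753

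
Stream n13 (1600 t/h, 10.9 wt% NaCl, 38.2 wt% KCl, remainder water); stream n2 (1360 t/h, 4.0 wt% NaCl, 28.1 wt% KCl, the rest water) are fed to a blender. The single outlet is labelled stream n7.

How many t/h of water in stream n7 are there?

water out = water in = 1600×0.509 + 1360×0.679 = 1737.8 t/h.

1738 t/h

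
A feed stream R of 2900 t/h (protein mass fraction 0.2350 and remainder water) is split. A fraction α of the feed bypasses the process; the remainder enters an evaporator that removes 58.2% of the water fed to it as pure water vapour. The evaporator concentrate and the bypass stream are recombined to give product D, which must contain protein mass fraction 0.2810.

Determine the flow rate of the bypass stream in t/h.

All 2900×0.235 = 681.5 t/h of protein reaches D, so D = 681.5/0.281 = 2425.3 t/h and vapour = 474.73 t/h.
The evaporator receives (1−α)·2900 of feed at 0.765 water and removes 0.582 of that water:
0.582×0.765×(1−α)×2900 = 474.73
(1−α) = 474.73/1291.2 = 0.3677;  α = 0.6323.
Bypass flow = 0.6323×2900 = 1833.7 t/h.

1834 t/h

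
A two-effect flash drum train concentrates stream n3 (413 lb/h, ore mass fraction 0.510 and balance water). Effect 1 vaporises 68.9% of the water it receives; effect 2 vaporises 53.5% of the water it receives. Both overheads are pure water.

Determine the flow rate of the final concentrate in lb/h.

water in feed = 413×0.490 = 202.37 lb/h.
After stage 1: water left = (1−0.689)×202.37 = 62.937; stream total = 273.57 lb/h.
After stage 2: water left = (1−0.535)×62.937 = 29.266; final concentrate = 239.9 lb/h.

239.9 lb/h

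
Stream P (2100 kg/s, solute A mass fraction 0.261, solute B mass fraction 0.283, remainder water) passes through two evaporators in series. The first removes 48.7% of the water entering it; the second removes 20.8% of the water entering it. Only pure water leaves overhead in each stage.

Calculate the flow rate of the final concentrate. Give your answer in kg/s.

1531 kg/s

water in feed = 2100×0.456 = 957.6 kg/s.
After stage 1: water left = (1−0.487)×957.6 = 491.25; stream total = 1633.6 kg/s.
After stage 2: water left = (1−0.208)×491.25 = 389.07; final concentrate = 1531.5 kg/s.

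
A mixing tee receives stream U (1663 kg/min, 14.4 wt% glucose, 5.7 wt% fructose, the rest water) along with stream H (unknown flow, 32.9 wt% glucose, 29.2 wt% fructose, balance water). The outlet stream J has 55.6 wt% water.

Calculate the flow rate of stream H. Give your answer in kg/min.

Let H be the unknown flow. Total out = 1663 + H.
water balance: 1328.7 + 0.379·H = 0.556·(1663 + H)
(0.379 − 0.556)·H = 0.556×1663 − 1328.7 = -404.11
H = -404.11 / -0.177 = 2283.1 kg/min

2283 kg/min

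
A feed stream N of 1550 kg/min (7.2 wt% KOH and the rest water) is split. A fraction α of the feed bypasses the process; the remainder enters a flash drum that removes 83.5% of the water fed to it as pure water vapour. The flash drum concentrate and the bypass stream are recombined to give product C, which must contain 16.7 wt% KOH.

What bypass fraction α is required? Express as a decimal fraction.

0.266

All 1550×0.072 = 111.6 kg/min of KOH reaches C, so C = 111.6/0.167 = 668.26 kg/min and vapour = 881.74 kg/min.
The evaporator receives (1−α)·1550 of feed at 0.928 water and removes 0.835 of that water:
0.835×0.928×(1−α)×1550 = 881.74
(1−α) = 881.74/1201.1 = 0.7341;  α = 0.2659.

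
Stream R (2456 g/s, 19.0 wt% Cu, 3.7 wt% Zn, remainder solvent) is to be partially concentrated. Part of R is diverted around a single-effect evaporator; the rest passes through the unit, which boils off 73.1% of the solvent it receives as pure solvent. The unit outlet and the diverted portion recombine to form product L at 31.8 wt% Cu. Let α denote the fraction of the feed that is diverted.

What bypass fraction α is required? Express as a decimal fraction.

0.288

All 2456×0.190 = 466.64 g/s of Cu reaches L, so L = 466.64/0.318 = 1467.4 g/s and vapour = 988.58 g/s.
The evaporator receives (1−α)·2456 of feed at 0.773 solvent and removes 0.731 of that solvent:
0.731×0.773×(1−α)×2456 = 988.58
(1−α) = 988.58/1387.8 = 0.7123;  α = 0.2877.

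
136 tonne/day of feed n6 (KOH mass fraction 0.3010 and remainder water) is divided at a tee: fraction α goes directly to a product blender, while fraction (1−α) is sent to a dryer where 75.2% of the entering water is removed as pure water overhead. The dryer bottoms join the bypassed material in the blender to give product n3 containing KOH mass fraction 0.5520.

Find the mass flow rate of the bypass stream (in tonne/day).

All 136×0.301 = 40.936 tonne/day of KOH reaches n3, so n3 = 40.936/0.552 = 74.159 tonne/day and vapour = 61.841 tonne/day.
The evaporator receives (1−α)·136 of feed at 0.699 water and removes 0.752 of that water:
0.752×0.699×(1−α)×136 = 61.841
(1−α) = 61.841/71.488 = 0.8650;  α = 0.1350.
Bypass flow = 0.1350×136 = 18.354 tonne/day.

18.35 tonne/day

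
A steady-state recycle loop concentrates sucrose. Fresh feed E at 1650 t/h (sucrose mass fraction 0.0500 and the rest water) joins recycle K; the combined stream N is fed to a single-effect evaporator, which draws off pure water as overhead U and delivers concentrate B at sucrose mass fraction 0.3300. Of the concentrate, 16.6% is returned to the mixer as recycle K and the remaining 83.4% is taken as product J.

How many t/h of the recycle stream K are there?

49.76 t/h

Overall sucrose balance (none leaves overhead): sucrose in fresh feed = sucrose in product, i.e. 1650×0.050 = (1−0.166)·B·0.330.
B = 82.5/(0.330×0.834) = 299.76 t/h.
Recycle K = 0.166×299.76 = 49.76 t/h.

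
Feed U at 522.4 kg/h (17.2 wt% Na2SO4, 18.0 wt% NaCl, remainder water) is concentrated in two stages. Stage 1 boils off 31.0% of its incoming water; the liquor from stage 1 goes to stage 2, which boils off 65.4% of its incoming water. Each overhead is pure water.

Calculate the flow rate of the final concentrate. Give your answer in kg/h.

water in feed = 522.4×0.648 = 338.52 kg/h.
After stage 1: water left = (1−0.310)×338.52 = 233.58; stream total = 417.46 kg/h.
After stage 2: water left = (1−0.654)×233.58 = 80.817; final concentrate = 264.7 kg/h.

264.7 kg/h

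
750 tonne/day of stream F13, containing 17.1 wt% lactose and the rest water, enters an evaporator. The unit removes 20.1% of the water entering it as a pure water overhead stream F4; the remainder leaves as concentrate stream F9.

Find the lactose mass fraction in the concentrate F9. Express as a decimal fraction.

0.2052

lactose is not removed: 750×0.171 = 128.25 tonne/day of lactose enters F9.
water entering = 750×0.829 = 621.75 tonne/day; overhead removed = 0.201×621.75 = 124.97 tonne/day.
Concentrate = 750 − 124.97 = 625.03 tonne/day.
Mass fraction = 128.25/625.03 = 0.2052.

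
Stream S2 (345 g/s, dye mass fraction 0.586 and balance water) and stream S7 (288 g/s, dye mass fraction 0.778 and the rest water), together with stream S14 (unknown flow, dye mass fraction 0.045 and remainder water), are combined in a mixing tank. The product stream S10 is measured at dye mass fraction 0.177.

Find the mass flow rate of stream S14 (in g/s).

2380 g/s

Let S14 be the unknown flow. Total out = 633 + S14.
dye balance: 426.23 + 0.045·S14 = 0.177·(633 + S14)
(0.045 − 0.177)·S14 = 0.177×633 − 426.23 = -314.19
S14 = -314.19 / -0.132 = 2380.2 g/s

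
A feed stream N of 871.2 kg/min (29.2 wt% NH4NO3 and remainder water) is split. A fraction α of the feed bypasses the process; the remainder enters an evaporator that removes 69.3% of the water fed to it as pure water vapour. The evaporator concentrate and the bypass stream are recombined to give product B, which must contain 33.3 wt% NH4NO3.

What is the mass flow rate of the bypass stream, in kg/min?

All 871.2×0.292 = 254.39 kg/min of NH4NO3 reaches B, so B = 254.39/0.333 = 763.94 kg/min and vapour = 107.26 kg/min.
The evaporator receives (1−α)·871.2 of feed at 0.708 water and removes 0.693 of that water:
0.693×0.708×(1−α)×871.2 = 107.26
(1−α) = 107.26/427.45 = 0.2509;  α = 0.7491.
Bypass flow = 0.7491×871.2 = 652.58 kg/min.

652.6 kg/min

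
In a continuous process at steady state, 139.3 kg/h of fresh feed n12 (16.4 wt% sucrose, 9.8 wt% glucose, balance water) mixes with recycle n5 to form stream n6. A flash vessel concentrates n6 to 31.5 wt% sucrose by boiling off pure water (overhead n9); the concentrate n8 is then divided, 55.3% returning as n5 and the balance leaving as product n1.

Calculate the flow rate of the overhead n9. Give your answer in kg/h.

Overall sucrose balance (none leaves overhead): sucrose in fresh feed = sucrose in product, i.e. 139.3×0.164 = (1−0.553)·n8·0.315.
n8 = 22.845/(0.315×0.447) = 162.25 kg/h.
Recycle n5 = 0.553×162.25 = 89.723 kg/h.
Combined feed n6 = 139.3 + 89.723 = 229.02 kg/h.
Overhead n9 = n6 − n8 = 229.02 − 162.25 = 66.776 kg/h.

66.78 kg/h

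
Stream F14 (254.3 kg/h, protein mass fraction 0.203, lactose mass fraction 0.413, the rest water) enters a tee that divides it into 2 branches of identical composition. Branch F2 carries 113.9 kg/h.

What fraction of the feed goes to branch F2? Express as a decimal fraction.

0.448

Fraction to F2 = 113.9/254.3 = 0.4479.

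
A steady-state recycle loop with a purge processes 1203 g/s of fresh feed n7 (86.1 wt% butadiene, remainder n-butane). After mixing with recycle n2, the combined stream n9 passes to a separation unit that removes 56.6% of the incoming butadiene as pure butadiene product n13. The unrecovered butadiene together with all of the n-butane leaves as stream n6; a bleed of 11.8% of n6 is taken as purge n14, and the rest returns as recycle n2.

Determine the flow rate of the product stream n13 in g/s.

butadiene in n9: m_A = 1203×0.861 + (1−0.118)·(1−0.566)·m_A, so m_A = 1035.8/0.6172 = 1678.2 g/s.
Product n13 = 0.566×1678.2 = 949.84 g/s.

949.8 g/s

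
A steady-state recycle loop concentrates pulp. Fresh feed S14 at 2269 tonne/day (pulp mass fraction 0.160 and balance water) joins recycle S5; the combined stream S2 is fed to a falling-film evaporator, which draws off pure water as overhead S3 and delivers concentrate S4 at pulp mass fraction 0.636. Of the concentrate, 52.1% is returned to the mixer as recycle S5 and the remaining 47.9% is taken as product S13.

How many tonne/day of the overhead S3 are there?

Overall pulp balance (none leaves overhead): pulp in fresh feed = pulp in product, i.e. 2269×0.160 = (1−0.521)·S4·0.636.
S4 = 363.04/(0.636×0.479) = 1191.7 tonne/day.
Recycle S5 = 0.521×1191.7 = 620.87 tonne/day.
Combined feed S2 = 2269 + 620.87 = 2889.9 tonne/day.
Overhead S3 = S2 − S4 = 2889.9 − 1191.7 = 1698.2 tonne/day.

1698 tonne/day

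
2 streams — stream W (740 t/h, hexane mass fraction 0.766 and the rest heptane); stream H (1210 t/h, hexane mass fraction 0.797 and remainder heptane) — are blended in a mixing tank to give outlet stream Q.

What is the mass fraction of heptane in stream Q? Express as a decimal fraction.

Total flow out = 740 + 1210 = 1950 t/h.
heptane in = 740×0.234 + 1210×0.203 = 418.79 t/h.
heptane mass fraction in Q = 418.79/1950 = 0.215.

0.215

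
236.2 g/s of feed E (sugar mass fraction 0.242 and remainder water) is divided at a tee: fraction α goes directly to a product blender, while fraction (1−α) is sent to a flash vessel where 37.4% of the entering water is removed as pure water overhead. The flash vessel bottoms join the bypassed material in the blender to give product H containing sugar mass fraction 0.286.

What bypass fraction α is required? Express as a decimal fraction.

All 236.2×0.242 = 57.16 g/s of sugar reaches H, so H = 57.16/0.286 = 199.86 g/s and vapour = 36.338 g/s.
The evaporator receives (1−α)·236.2 of feed at 0.758 water and removes 0.374 of that water:
0.374×0.758×(1−α)×236.2 = 36.338
(1−α) = 36.338/66.961 = 0.5427;  α = 0.4573.

0.457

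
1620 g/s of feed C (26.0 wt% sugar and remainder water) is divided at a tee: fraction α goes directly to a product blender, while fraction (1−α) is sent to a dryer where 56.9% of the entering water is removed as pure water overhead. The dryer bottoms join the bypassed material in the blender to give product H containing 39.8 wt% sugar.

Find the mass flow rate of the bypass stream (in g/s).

286 g/s

All 1620×0.260 = 421.2 g/s of sugar reaches H, so H = 421.2/0.398 = 1058.3 g/s and vapour = 561.71 g/s.
The evaporator receives (1−α)·1620 of feed at 0.740 water and removes 0.569 of that water:
0.569×0.740×(1−α)×1620 = 561.71
(1−α) = 561.71/682.12 = 0.8235;  α = 0.1765.
Bypass flow = 0.1765×1620 = 285.97 g/s.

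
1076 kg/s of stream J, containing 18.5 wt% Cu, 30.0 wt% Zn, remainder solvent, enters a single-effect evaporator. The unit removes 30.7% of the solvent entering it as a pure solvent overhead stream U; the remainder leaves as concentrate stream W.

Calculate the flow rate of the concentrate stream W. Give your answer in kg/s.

solvent entering = 1076×0.515 = 554.14 kg/s; overhead removed = 0.307×554.14 = 170.12 kg/s.
Concentrate = 1076 − 170.12 = 905.88 kg/s.

905.9 kg/s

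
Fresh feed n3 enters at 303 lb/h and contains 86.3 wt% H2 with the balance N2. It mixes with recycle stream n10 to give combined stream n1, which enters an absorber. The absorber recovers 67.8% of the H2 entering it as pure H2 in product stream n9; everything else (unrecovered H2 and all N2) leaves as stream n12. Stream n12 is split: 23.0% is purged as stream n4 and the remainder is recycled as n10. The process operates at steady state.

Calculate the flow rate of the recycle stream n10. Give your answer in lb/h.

225.2 lb/h

N2 enters only via n3 and leaves only via the purge: 303×0.137 = 0.230×(N2 in n12), and the absorber passes all N2, so N2 in n1 = N2 in n12 = 180.48 lb/h.
H2 in n1: m_A = 303×0.863 + (1−0.230)·(1−0.678)·m_A, so m_A = 261.49/0.7521 = 347.7 lb/h.
n12 = (1−0.678)×347.7 + 180.48 = 292.44 lb/h.
Recycle n10 = (1−0.230)×292.44 = 225.18 lb/h.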